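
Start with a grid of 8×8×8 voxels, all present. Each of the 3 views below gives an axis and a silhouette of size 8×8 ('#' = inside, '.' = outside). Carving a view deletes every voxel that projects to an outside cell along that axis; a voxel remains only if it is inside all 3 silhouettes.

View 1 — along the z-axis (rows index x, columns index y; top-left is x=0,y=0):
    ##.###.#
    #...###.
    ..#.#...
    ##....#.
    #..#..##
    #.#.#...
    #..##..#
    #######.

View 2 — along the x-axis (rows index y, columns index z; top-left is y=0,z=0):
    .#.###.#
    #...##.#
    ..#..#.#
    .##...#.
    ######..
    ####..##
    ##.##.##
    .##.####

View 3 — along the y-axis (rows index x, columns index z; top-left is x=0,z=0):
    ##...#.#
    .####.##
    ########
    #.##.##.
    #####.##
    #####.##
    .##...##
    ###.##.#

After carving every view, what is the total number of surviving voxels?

|visual hull| = 116

before carving: 512 voxels (8×8×8)
carve view 1 (along z, XY-mask fill 33/64): 264 voxels remain
carve view 2 (along x, YZ-mask fill 39/64): 164 voxels remain
carve view 3 (along y, XZ-mask fill 47/64): 116 voxels remain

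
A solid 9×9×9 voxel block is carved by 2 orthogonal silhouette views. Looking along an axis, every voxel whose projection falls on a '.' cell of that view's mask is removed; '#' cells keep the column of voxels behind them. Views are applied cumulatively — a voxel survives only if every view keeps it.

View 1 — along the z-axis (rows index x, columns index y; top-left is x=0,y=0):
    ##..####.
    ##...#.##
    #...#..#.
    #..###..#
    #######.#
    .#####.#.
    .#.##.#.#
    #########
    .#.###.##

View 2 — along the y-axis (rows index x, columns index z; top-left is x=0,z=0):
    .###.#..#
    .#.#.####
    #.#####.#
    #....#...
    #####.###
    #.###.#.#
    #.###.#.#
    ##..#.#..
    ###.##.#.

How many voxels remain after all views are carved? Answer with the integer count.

|visual hull| = 293

before carving: 729 voxels (9×9×9)
  1. axis=2 (XY plane), |mask|=53  ⇒  voxels=477
  2. axis=1 (XZ plane), |mask|=50  ⇒  voxels=293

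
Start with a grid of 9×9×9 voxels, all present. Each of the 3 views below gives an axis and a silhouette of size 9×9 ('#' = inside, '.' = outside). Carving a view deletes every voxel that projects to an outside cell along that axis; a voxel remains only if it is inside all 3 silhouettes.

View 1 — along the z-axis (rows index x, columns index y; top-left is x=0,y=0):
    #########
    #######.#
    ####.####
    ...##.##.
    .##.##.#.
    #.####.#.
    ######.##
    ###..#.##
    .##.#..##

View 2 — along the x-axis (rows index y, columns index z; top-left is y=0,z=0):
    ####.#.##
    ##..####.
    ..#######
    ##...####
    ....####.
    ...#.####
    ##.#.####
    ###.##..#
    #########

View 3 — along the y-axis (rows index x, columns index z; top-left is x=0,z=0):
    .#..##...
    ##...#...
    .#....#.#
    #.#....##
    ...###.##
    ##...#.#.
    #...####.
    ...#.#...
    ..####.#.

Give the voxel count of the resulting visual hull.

start: 9×9×9 = 729 voxels
after view 1 [z-axis, 59 of 81 cells solid] → remaining = 531
after view 2 [x-axis, 57 of 81 cells solid] → remaining = 369
after view 3 [y-axis, 34 of 81 cells solid] → remaining = 162

|visual hull| = 162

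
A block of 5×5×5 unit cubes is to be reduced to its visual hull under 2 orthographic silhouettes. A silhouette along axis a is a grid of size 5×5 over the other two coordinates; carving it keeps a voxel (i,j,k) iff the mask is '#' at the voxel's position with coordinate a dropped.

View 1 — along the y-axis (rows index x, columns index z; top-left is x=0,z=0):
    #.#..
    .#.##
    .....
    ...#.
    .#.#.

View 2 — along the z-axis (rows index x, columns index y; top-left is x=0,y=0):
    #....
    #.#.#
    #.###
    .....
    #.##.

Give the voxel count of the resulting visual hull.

initial block: 5^3 = 125
V1 y: intersect with XZ mask (8 set) -- 40 left
V2 z: intersect with XY mask (11 set) -- 17 left

voxel count = 17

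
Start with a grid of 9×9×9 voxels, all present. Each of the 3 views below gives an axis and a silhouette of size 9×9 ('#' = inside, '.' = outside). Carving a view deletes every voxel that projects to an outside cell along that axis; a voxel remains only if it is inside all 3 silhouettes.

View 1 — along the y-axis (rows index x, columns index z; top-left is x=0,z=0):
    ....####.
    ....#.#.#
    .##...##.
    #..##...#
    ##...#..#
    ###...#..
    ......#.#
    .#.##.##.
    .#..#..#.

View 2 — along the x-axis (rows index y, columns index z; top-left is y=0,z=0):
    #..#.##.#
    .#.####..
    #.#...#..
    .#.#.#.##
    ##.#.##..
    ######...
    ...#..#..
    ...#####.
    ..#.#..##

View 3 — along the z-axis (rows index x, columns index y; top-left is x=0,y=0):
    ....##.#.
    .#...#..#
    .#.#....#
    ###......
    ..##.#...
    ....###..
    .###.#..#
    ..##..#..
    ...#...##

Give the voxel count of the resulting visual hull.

55 voxels

before carving: 729 voxels (9×9×9)
[1] y-view keeps 33 columns → grid now 297
[2] x-view keeps 40 columns → grid now 144
[3] z-view keeps 29 columns → grid now 55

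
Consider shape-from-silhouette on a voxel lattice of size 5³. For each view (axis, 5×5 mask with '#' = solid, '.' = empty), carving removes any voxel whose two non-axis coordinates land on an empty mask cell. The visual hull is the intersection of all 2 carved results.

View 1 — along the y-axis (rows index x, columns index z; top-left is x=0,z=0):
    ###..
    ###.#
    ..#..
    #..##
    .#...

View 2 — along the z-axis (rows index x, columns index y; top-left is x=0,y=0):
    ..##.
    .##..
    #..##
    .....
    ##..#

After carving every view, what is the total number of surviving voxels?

start: 5×5×5 = 125 voxels
step 1: project along y, AND mask (12/25) → |grid| = 60
step 2: project along z, AND mask (10/25) → |grid| = 20

|visual hull| = 20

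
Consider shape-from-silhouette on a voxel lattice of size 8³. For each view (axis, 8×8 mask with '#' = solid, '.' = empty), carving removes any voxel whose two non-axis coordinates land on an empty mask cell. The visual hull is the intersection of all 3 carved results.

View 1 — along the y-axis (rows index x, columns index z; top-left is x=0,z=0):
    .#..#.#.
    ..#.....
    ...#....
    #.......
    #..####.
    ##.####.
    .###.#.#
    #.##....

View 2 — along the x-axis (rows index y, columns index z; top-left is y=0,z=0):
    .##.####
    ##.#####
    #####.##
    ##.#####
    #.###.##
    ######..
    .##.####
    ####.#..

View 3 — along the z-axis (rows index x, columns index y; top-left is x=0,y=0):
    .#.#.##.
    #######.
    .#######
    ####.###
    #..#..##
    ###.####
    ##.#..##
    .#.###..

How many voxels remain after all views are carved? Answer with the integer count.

103 voxels

full grid |V| = 512
step 1: project along y, AND mask (25/64) → |grid| = 200
step 2: project along x, AND mask (50/64) → |grid| = 156
step 3: project along z, AND mask (45/64) → |grid| = 103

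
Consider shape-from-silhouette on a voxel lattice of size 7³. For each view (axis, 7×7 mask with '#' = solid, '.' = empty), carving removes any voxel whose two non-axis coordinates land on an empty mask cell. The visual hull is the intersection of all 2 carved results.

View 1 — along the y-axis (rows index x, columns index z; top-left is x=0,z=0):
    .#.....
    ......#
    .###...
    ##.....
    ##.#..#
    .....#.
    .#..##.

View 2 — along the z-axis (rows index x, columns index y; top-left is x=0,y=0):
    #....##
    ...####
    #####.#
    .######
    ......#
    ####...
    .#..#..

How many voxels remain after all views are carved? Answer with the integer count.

voxel count = 51

initial block: 7^3 = 343
carve view 1 (along y, XZ-mask fill 15/49): 105 voxels remain
carve view 2 (along z, XY-mask fill 26/49): 51 voxels remain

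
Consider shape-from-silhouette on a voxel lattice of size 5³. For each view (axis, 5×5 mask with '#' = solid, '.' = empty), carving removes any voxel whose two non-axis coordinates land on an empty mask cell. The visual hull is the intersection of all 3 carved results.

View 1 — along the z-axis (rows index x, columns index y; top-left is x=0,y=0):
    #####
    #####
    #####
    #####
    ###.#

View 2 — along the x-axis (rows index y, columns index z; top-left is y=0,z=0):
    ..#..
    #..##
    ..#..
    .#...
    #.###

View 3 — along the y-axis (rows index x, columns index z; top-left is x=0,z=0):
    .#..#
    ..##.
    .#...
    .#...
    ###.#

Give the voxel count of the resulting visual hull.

full grid |V| = 125
V1 z: intersect with XY mask (24 set) -- 120 left
V2 x: intersect with YZ mask (10 set) -- 49 left
V3 y: intersect with XZ mask (10 set) -- 17 left

voxel count = 17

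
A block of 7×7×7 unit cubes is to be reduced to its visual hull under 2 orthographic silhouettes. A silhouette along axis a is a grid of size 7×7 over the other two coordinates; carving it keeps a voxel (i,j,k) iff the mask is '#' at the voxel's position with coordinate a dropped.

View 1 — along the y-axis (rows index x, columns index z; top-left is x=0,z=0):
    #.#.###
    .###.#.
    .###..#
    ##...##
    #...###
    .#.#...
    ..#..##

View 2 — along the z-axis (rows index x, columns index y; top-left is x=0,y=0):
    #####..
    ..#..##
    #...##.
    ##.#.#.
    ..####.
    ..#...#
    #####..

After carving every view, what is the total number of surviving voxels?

|visual hull| = 100

initial block: 7^3 = 343
  1. axis=1 (XZ plane), |mask|=26  ⇒  voxels=182
  2. axis=2 (XY plane), |mask|=26  ⇒  voxels=100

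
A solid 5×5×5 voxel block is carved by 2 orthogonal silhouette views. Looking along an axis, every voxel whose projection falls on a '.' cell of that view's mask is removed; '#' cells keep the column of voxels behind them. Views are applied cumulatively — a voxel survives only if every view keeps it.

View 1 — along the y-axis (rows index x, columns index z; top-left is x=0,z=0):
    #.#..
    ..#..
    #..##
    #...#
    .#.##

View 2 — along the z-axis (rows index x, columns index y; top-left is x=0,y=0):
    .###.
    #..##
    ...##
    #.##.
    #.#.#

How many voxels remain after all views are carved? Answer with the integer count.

30 voxels

full grid |V| = 125
after view 1 [y-axis, 11 of 25 cells solid] → remaining = 55
after view 2 [z-axis, 14 of 25 cells solid] → remaining = 30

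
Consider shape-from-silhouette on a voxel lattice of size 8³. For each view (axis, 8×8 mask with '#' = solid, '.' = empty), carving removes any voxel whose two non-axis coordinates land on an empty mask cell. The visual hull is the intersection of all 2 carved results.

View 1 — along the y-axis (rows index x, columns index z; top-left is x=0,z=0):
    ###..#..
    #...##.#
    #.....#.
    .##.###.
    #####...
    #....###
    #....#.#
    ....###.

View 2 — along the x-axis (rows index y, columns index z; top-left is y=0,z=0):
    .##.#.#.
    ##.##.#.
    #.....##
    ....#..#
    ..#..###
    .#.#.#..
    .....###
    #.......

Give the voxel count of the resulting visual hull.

97 voxels

before carving: 512 voxels (8×8×8)
carve view 1 (along y, XZ-mask fill 30/64): 240 voxels remain
carve view 2 (along x, YZ-mask fill 25/64): 97 voxels remain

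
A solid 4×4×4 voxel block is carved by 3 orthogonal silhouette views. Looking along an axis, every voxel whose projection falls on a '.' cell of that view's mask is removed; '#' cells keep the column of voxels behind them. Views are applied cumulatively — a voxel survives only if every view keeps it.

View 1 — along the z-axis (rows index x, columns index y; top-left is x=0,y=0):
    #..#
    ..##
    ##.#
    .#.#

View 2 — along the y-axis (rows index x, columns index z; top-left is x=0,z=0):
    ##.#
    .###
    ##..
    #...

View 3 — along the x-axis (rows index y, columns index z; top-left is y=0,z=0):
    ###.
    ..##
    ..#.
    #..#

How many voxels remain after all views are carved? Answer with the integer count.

voxel count = 10

start: 4×4×4 = 64 voxels
  1. axis=2 (XY plane), |mask|=9  ⇒  voxels=36
  2. axis=1 (XZ plane), |mask|=9  ⇒  voxels=20
  3. axis=0 (YZ plane), |mask|=8  ⇒  voxels=10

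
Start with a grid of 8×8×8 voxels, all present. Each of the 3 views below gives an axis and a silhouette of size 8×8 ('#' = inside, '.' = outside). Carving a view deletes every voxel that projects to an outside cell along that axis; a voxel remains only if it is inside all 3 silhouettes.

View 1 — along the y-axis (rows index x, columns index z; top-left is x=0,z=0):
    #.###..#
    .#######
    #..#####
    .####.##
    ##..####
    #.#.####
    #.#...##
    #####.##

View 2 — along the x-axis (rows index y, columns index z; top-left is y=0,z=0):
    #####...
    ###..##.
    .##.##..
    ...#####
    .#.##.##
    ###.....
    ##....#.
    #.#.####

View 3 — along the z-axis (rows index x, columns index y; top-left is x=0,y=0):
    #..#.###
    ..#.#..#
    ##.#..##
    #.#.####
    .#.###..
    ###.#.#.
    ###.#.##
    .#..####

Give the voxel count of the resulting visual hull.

full grid |V| = 512
V1 y: intersect with XZ mask (47 set) -- 376 left
V2 x: intersect with YZ mask (36 set) -- 209 left
V3 z: intersect with XY mask (39 set) -- 129 left

129 voxels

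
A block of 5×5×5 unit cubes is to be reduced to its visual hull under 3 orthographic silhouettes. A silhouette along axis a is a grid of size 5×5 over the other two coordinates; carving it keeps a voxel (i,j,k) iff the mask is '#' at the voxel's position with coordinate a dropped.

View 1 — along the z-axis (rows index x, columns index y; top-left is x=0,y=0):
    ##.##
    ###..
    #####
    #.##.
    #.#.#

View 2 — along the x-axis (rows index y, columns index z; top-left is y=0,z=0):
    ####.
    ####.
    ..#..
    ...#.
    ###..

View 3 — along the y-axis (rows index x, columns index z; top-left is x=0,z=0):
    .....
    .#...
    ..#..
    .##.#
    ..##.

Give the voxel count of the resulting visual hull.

before carving: 125 voxels (5×5×5)
step 1: project along z, AND mask (18/25) → |grid| = 90
step 2: project along x, AND mask (13/25) → |grid| = 48
step 3: project along y, AND mask (7/25) → |grid| = 13

remaining voxels: 13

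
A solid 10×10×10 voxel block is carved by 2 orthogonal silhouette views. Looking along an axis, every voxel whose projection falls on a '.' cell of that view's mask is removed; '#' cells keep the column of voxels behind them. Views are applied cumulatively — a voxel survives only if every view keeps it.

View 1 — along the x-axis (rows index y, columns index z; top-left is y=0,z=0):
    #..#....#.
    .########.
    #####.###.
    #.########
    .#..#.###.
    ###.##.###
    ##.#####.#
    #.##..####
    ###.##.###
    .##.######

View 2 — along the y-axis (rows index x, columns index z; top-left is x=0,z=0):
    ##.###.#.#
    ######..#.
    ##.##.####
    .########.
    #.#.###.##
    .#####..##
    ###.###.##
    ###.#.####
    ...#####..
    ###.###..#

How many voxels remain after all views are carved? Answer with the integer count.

before carving: 1000 voxels (10×10×10)
after view 1 [x-axis, 72 of 100 cells solid] → remaining = 720
after view 2 [y-axis, 72 of 100 cells solid] → remaining = 517

remaining voxels: 517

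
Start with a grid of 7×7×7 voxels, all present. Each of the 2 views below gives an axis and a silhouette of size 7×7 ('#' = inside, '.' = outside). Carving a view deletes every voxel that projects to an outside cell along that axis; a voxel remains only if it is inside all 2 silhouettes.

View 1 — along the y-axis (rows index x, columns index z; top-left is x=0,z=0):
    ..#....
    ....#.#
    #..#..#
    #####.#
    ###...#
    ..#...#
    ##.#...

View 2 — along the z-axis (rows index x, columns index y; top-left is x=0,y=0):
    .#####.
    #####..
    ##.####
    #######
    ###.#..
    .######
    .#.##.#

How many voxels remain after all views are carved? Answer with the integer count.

start: 7×7×7 = 343 voxels
  1. axis=1 (XZ plane), |mask|=21  ⇒  voxels=147
  2. axis=2 (XY plane), |mask|=37  ⇒  voxels=115

remaining voxels: 115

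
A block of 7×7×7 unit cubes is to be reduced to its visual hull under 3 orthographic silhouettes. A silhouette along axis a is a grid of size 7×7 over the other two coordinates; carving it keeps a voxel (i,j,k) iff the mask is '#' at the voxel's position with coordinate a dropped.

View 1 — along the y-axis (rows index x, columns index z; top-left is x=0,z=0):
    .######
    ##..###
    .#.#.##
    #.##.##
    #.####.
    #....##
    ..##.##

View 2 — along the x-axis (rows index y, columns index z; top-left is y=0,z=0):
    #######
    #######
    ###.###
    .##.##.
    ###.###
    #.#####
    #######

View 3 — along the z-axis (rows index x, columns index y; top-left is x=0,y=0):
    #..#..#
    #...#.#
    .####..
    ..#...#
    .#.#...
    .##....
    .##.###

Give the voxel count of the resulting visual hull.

|visual hull| = 84

start: 7×7×7 = 343 voxels
V1 y: intersect with XZ mask (32 set) -- 224 left
V2 x: intersect with YZ mask (43 set) -- 196 left
V3 z: intersect with XY mask (21 set) -- 84 left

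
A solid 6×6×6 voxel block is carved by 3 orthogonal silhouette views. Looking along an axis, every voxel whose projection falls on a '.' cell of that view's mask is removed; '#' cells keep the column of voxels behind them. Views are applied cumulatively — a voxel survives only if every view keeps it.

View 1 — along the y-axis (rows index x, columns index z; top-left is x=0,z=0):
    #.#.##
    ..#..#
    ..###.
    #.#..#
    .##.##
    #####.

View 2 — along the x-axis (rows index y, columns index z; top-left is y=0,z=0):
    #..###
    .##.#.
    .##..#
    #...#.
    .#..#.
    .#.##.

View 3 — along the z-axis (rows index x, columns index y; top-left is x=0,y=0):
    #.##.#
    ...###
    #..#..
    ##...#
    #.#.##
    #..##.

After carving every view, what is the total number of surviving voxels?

start: 6×6×6 = 216 voxels
  1. axis=1 (XZ plane), |mask|=21  ⇒  voxels=126
  2. axis=0 (YZ plane), |mask|=17  ⇒  voxels=58
  3. axis=2 (XY plane), |mask|=19  ⇒  voxels=30

30 voxels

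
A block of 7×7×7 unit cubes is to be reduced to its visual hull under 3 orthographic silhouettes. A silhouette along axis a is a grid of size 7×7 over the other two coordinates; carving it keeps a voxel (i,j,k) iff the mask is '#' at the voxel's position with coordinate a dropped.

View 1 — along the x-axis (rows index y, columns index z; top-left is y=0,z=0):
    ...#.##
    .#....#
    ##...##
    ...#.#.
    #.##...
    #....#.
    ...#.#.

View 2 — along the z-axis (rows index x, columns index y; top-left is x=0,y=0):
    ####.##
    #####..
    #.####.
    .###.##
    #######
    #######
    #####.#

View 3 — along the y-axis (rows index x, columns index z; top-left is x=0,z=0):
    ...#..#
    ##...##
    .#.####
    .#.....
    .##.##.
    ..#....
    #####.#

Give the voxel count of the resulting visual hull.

remaining voxels: 49

before carving: 343 voxels (7×7×7)
V1 x: intersect with YZ mask (18 set) -- 126 left
V2 z: intersect with XY mask (41 set) -- 107 left
V3 y: intersect with XZ mask (23 set) -- 49 left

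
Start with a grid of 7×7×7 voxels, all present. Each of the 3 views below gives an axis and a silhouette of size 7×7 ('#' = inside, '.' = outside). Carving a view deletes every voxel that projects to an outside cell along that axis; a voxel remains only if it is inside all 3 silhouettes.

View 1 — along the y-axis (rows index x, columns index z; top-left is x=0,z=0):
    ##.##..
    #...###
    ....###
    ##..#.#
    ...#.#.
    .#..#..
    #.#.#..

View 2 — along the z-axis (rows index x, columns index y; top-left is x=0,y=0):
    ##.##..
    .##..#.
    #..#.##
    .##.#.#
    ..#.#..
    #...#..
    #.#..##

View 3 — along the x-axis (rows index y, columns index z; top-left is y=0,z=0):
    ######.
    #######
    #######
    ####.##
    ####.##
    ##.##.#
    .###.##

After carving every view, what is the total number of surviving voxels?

initial block: 7^3 = 343
V1 y: intersect with XZ mask (22 set) -- 154 left
V2 z: intersect with XY mask (23 set) -- 76 left
V3 x: intersect with YZ mask (42 set) -- 62 left

remaining voxels: 62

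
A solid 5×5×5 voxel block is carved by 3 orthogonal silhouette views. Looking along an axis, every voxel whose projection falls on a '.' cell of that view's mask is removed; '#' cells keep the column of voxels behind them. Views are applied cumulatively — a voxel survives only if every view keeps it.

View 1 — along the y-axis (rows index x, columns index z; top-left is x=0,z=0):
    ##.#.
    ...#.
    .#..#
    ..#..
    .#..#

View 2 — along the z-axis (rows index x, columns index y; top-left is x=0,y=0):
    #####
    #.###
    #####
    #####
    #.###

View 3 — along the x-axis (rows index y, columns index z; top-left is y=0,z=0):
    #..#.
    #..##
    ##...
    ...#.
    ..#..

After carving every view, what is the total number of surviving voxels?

full grid |V| = 125
carve view 1 (along y, XZ-mask fill 9/25): 45 voxels remain
carve view 2 (along z, XY-mask fill 23/25): 42 voxels remain
carve view 3 (along x, YZ-mask fill 9/25): 13 voxels remain

|visual hull| = 13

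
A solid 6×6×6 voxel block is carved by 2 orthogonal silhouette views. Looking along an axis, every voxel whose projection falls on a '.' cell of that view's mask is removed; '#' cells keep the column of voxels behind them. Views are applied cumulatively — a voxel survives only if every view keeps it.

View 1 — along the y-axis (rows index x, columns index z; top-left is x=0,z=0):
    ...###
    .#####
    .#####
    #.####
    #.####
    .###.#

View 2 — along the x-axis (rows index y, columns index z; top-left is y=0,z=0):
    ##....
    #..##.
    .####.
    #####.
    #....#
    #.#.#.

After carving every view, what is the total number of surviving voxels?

full grid |V| = 216
carve view 1 (along y, XZ-mask fill 27/36): 162 voxels remain
carve view 2 (along x, YZ-mask fill 19/36): 78 voxels remain

remaining voxels: 78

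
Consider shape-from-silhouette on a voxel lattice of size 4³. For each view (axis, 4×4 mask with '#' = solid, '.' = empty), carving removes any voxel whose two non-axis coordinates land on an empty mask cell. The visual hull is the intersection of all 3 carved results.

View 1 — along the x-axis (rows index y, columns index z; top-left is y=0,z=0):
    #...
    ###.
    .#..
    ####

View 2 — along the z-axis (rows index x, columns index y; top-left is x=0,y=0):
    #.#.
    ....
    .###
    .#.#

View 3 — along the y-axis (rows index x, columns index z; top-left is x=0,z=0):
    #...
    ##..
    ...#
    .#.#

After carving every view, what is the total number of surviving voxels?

start: 4×4×4 = 64 voxels
carve view 1 (along x, YZ-mask fill 9/16): 36 voxels remain
carve view 2 (along z, XY-mask fill 7/16): 17 voxels remain
carve view 3 (along y, XZ-mask fill 6/16): 5 voxels remain

voxel count = 5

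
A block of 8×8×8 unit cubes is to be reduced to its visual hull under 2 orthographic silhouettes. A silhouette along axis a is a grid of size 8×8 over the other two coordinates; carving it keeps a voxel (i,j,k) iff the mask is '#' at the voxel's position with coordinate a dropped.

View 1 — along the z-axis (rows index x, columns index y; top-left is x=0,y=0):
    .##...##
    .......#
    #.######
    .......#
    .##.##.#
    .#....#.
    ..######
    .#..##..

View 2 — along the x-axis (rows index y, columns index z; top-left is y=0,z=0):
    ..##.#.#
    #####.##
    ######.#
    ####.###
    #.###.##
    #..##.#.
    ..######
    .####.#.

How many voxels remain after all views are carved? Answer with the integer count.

voxel count = 168

initial block: 8^3 = 512
step 1: project along z, AND mask (29/64) → |grid| = 232
step 2: project along x, AND mask (46/64) → |grid| = 168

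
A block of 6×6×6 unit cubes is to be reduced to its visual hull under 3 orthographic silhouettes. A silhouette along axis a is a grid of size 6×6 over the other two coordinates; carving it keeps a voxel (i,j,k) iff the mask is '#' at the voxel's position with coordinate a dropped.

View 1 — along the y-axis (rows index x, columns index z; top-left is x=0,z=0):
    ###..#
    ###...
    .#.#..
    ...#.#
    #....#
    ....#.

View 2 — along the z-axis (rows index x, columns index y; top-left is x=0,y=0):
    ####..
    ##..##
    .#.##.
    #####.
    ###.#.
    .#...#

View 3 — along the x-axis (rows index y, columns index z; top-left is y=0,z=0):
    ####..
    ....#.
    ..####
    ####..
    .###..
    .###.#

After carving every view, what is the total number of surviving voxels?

remaining voxels: 27

start: 6×6×6 = 216 voxels
step 1: project along y, AND mask (14/36) → |grid| = 84
step 2: project along z, AND mask (22/36) → |grid| = 54
step 3: project along x, AND mask (20/36) → |grid| = 27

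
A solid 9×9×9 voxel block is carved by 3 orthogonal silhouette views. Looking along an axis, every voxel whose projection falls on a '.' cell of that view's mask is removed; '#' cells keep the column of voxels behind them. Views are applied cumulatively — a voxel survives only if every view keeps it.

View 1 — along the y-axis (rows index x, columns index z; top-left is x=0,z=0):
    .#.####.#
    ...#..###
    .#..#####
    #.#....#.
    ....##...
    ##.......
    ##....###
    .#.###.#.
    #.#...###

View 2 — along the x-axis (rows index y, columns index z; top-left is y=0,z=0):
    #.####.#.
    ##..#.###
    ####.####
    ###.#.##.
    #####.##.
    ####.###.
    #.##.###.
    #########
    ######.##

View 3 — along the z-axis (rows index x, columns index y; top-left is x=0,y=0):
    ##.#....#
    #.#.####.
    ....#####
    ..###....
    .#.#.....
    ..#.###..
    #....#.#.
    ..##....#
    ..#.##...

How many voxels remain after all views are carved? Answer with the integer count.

voxel count = 110

start: 9×9×9 = 729 voxels
  1. axis=1 (XZ plane), |mask|=38  ⇒  voxels=342
  2. axis=0 (YZ plane), |mask|=63  ⇒  voxels=265
  3. axis=2 (XY plane), |mask|=33  ⇒  voxels=110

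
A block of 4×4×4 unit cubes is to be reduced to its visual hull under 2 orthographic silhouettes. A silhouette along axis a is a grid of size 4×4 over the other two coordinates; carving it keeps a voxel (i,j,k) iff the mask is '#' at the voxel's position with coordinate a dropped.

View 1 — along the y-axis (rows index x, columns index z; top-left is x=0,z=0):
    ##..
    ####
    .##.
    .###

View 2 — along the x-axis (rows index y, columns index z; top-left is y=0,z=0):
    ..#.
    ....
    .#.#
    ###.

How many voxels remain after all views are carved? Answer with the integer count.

full grid |V| = 64
step 1: project along y, AND mask (11/16) → |grid| = 44
step 2: project along x, AND mask (6/16) → |grid| = 18

|visual hull| = 18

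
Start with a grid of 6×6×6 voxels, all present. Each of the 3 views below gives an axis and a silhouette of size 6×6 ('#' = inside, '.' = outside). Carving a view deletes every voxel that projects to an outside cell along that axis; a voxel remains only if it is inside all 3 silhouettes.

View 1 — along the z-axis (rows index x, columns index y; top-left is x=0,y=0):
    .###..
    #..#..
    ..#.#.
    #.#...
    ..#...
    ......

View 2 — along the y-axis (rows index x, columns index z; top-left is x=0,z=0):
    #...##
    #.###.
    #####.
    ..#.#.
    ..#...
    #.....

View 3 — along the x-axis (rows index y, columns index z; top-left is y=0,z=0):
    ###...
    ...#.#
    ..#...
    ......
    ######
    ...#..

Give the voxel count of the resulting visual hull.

12 voxels

before carving: 216 voxels (6×6×6)
after view 1 [z-axis, 10 of 36 cells solid] → remaining = 60
after view 2 [y-axis, 16 of 36 cells solid] → remaining = 32
after view 3 [x-axis, 13 of 36 cells solid] → remaining = 12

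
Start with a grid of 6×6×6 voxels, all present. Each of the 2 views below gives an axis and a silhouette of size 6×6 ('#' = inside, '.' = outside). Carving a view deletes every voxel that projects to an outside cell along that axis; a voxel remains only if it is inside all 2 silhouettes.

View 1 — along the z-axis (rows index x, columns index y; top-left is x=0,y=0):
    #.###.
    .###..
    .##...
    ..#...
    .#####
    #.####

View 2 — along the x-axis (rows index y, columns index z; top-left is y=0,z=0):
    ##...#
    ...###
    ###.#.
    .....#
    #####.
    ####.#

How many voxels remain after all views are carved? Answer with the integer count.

68 voxels

initial block: 6^3 = 216
[1] z-view keeps 20 columns → grid now 120
[2] x-view keeps 21 columns → grid now 68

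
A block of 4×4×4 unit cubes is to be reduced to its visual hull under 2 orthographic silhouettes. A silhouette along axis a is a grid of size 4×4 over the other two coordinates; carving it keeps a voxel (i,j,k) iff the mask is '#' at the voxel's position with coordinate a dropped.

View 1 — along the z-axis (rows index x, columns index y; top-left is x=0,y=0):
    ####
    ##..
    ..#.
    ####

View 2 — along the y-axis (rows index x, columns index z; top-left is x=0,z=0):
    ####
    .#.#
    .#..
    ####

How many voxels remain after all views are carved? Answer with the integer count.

remaining voxels: 37

full grid |V| = 64
carve view 1 (along z, XY-mask fill 11/16): 44 voxels remain
carve view 2 (along y, XZ-mask fill 11/16): 37 voxels remain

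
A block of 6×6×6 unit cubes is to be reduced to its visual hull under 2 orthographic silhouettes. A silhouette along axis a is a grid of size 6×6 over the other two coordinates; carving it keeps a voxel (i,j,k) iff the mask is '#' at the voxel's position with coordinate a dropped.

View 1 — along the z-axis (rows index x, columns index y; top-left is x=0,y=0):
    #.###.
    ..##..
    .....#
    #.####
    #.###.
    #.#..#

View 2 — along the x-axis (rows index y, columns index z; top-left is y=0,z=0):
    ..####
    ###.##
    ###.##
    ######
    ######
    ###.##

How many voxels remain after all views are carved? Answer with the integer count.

voxel count = 98

initial block: 6^3 = 216
carve view 1 (along z, XY-mask fill 19/36): 114 voxels remain
carve view 2 (along x, YZ-mask fill 31/36): 98 voxels remain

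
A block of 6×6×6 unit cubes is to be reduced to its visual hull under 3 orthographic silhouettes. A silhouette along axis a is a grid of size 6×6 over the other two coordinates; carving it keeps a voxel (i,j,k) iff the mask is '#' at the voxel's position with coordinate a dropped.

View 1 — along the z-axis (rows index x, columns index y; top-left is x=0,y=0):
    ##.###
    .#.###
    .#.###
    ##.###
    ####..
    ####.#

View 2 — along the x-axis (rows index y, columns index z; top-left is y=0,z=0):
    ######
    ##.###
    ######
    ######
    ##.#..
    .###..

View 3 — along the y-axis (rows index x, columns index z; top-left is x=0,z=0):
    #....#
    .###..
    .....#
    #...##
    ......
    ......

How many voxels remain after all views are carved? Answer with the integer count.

|visual hull| = 29

before carving: 216 voxels (6×6×6)
V1 z: intersect with XY mask (27 set) -- 162 left
V2 x: intersect with YZ mask (29 set) -- 129 left
V3 y: intersect with XZ mask (9 set) -- 29 left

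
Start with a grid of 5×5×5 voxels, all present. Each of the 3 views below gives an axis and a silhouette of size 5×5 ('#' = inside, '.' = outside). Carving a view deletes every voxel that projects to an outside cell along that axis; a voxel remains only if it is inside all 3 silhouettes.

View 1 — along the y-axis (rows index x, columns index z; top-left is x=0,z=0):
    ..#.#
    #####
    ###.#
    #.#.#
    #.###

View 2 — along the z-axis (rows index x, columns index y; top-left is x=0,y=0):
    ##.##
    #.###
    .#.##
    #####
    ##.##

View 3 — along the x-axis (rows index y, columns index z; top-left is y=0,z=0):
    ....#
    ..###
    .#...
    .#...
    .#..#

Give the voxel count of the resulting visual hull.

full grid |V| = 125
step 1: project along y, AND mask (18/25) → |grid| = 90
step 2: project along z, AND mask (20/25) → |grid| = 71
step 3: project along x, AND mask (8/25) → |grid| = 23

remaining voxels: 23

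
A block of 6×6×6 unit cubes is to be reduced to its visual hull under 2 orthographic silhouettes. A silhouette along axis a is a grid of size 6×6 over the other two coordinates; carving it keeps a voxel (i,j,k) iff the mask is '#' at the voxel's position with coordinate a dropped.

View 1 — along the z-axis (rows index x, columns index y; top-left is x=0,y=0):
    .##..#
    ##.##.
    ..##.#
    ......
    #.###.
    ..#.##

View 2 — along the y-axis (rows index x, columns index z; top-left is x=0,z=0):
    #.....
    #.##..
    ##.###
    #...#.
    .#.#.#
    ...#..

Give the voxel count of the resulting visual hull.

full grid |V| = 216
after view 1 [z-axis, 17 of 36 cells solid] → remaining = 102
after view 2 [y-axis, 15 of 36 cells solid] → remaining = 45

voxel count = 45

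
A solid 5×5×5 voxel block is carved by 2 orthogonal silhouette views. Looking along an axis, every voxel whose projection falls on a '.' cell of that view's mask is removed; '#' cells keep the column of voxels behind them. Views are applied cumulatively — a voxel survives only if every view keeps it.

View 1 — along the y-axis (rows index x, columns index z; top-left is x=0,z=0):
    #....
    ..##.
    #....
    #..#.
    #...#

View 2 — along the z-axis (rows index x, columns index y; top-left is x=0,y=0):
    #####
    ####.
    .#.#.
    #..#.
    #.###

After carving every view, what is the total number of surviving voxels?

voxel count = 27

initial block: 5^3 = 125
[1] y-view keeps 8 columns → grid now 40
[2] z-view keeps 17 columns → grid now 27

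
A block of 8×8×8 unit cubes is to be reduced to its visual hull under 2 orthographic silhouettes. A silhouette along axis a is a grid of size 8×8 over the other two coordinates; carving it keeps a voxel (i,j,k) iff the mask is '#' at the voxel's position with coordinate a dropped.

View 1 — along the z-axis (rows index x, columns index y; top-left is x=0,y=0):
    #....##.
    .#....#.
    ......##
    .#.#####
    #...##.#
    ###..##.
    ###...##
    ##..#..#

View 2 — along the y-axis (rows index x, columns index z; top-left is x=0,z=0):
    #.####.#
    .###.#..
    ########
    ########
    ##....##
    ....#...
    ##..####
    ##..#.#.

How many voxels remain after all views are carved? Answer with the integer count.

full grid |V| = 512
after view 1 [z-axis, 31 of 64 cells solid] → remaining = 248
after view 2 [y-axis, 41 of 64 cells solid] → remaining = 157

|visual hull| = 157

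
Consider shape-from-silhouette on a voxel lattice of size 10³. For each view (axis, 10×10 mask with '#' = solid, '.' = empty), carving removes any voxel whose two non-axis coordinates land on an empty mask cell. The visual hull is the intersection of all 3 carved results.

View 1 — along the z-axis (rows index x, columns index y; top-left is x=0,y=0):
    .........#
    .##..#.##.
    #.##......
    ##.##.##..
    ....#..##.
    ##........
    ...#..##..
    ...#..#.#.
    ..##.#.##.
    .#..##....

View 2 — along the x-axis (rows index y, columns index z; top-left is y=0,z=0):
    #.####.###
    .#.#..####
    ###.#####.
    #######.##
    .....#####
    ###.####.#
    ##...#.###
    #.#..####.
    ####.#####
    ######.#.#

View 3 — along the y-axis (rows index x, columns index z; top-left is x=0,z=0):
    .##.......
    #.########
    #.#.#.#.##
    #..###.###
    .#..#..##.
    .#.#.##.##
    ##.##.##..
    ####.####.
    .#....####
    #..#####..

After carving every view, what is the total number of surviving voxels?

start: 10×10×10 = 1000 voxels
step 1: project along z, AND mask (34/100) → |grid| = 340
step 2: project along x, AND mask (73/100) → |grid| = 248
step 3: project along y, AND mask (59/100) → |grid| = 159

|visual hull| = 159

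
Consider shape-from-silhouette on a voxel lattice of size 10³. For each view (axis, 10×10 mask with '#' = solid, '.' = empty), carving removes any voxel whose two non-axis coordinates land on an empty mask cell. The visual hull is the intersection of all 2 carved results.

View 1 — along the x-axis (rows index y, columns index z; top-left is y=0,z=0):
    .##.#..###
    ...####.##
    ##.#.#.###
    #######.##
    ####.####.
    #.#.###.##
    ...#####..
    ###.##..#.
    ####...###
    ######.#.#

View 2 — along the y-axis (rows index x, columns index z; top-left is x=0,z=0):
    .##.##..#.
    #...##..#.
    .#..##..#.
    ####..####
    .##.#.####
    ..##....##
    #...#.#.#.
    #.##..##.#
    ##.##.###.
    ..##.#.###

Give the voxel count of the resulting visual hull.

|visual hull| = 383

full grid |V| = 1000
[1] x-view keeps 69 columns → grid now 690
[2] y-view keeps 55 columns → grid now 383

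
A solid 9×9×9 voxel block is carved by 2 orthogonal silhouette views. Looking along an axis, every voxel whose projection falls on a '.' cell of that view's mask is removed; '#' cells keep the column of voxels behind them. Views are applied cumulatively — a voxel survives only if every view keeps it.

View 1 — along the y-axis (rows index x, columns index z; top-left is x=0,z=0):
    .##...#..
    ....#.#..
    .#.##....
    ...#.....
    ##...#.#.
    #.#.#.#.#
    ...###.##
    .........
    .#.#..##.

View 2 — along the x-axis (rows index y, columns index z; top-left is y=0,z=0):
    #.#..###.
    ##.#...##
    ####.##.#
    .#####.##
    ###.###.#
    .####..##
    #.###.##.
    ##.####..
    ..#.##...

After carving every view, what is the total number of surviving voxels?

|visual hull| = 155

initial block: 9^3 = 729
V1 y: intersect with XZ mask (27 set) -- 243 left
V2 x: intersect with YZ mask (52 set) -- 155 left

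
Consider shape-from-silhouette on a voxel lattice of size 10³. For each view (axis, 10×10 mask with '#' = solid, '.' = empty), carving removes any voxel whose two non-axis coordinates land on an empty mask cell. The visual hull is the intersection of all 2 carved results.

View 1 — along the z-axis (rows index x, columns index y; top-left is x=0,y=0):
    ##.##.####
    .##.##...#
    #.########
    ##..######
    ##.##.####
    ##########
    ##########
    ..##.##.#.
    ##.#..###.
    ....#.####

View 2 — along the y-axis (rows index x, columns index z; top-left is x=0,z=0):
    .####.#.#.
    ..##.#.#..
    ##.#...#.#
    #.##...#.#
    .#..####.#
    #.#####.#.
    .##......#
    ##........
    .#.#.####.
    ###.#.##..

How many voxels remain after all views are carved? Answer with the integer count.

voxel count = 377

initial block: 10^3 = 1000
carve view 1 (along z, XY-mask fill 74/100): 740 voxels remain
carve view 2 (along y, XZ-mask fill 50/100): 377 voxels remain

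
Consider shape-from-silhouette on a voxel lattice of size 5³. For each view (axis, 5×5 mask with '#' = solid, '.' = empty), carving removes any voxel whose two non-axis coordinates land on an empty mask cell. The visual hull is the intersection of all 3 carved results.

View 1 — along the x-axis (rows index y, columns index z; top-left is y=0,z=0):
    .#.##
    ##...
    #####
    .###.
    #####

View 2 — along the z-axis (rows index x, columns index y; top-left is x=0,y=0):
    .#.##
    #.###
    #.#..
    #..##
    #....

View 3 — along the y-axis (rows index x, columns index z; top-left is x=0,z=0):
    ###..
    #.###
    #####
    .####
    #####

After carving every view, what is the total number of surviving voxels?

start: 5×5×5 = 125 voxels
V1 x: intersect with YZ mask (18 set) -- 90 left
V2 z: intersect with XY mask (13 set) -- 48 left
V3 y: intersect with XZ mask (21 set) -- 40 left

|visual hull| = 40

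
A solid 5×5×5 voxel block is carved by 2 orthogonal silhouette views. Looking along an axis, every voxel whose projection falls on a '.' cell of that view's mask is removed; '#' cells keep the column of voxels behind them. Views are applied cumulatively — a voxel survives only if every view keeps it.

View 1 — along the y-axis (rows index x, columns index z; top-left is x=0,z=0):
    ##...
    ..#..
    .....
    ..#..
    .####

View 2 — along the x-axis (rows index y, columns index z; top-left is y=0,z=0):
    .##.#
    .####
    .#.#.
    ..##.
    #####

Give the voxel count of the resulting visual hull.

full grid |V| = 125
carve view 1 (along y, XZ-mask fill 8/25): 40 voxels remain
carve view 2 (along x, YZ-mask fill 16/25): 28 voxels remain

remaining voxels: 28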